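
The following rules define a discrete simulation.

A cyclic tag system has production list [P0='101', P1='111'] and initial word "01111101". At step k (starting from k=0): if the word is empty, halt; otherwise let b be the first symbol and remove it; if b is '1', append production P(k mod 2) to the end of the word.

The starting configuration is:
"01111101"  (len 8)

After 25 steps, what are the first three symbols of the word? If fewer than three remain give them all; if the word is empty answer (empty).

110

[0] "01111101"  (len 8)
[1] "1111101"  (len 7)
[2] "111101111"  (len 9)
[3] "11101111101"  (len 11)
[4] "1101111101111"  (len 13)
[5] "101111101111101"  (len 15)
[6] "01111101111101111"  (len 17)
[7] "1111101111101111"  (len 16)
[8] "111101111101111111"  (len 18)
[9] "11101111101111111101"  (len 20)
[10] "1101111101111111101111"  (len 22)
[11] "101111101111111101111101"  (len 24)
[12] "01111101111111101111101111"  (len 26)
[13] "1111101111111101111101111"  (len 25)
[14] "111101111111101111101111111"  (len 27)
[15] "11101111111101111101111111101"  (len 29)
[16] "1101111111101111101111111101111"  (len 31)
[17] "101111111101111101111111101111101"  (len 33)
[18] "01111111101111101111111101111101111"  (len 35)
[19] "1111111101111101111111101111101111"  (len 34)
[20] "111111101111101111111101111101111111"  (len 36)
[21] "11111101111101111111101111101111111101"  (len 38)
[22] "1111101111101111111101111101111111101111"  (len 40)
[23] "111101111101111111101111101111111101111101"  (len 42)
[24] "11101111101111111101111101111111101111101111"  (len 44)
[25] "1101111101111111101111101111111101111101111101"  (len 46)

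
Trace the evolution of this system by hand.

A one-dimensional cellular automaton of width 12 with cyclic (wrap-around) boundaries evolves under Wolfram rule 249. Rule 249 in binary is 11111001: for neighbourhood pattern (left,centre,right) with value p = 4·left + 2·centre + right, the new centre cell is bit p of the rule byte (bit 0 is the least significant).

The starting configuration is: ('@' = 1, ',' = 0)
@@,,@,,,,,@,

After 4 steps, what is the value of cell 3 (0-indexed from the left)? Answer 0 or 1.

1

k=0  @@,,@,,,,,@,
k=1  @@@,,@@@@,,@
k=2  @@@@,@@@@@,@
k=3  @@@@@@@@@@@@
k=4  @@@@@@@@@@@@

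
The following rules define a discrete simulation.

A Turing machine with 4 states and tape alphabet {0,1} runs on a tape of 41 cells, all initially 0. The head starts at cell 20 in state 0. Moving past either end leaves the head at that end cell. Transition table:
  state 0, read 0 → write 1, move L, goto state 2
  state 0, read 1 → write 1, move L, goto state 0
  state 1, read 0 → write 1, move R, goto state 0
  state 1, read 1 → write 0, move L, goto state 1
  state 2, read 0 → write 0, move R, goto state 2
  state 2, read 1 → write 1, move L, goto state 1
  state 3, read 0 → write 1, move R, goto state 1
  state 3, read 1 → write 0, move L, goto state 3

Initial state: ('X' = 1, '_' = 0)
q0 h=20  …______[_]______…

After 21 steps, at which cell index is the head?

[0] q0 h=20  …______[_]______…
[1] q2 h=19  …______[_]X_____…
[2] q2 h=20  …______[X]______…
[3] q1 h=19  …______[_]X_____…
[4] q0 h=20  …_____X[X]______…
[5] q0 h=19  …______[X]X_____…
[6] q0 h=18  …______[_]XX____…
[7] q2 h=17  …______[_]XXX___…
[8] q2 h=18  …______[X]XX____…
[9] q1 h=17  …______[_]XXX___…
[10] q0 h=18  …_____X[X]XX____…
[11] q0 h=17  …______[X]XXX___…
[12] q0 h=16  …______[_]XXXX__…
[13] q2 h=15  …______[_]XXXXX_…
[14] q2 h=16  …______[X]XXXX__…
[15] q1 h=15  …______[_]XXXXX_…
[16] q0 h=16  …_____X[X]XXXX__…
[17] q0 h=15  …______[X]XXXXX_…
[18] q0 h=14  …______[_]XXXXXX…
[19] q2 h=13  …______[_]XXXXXX…
[20] q2 h=14  …______[X]XXXXXX…
[21] q1 h=13  …______[_]XXXXXX…

13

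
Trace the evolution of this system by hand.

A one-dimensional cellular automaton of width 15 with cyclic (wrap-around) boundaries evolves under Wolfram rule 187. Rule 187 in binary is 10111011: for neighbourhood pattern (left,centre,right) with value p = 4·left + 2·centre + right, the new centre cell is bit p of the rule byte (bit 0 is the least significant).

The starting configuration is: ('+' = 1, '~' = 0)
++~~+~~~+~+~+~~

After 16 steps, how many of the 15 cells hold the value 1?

10

gen 0: ++~~+~~~+~+~+~~
gen 1: +~++~+++~+~+~++
gen 2: ~++~+++~+~+~+++
gen 3: ++~+++~+~+~+++~
gen 4: +~+++~+~+~+++~+
gen 5: ~+++~+~+~+++~++
gen 6: +++~+~+~+++~++~
gen 7: ++~+~+~+++~++~+
gen 8: +~+~+~+++~++~++
gen 9: ~+~+~+++~++~+++
gen 10: +~+~+++~++~+++~
gen 11: ~+~+++~++~+++~+
gen 12: +~+++~++~+++~+~
gen 13: ~+++~++~+++~+~+
gen 14: +++~++~+++~+~+~
gen 15: ++~++~+++~+~+~+
gen 16: +~++~+++~+~+~++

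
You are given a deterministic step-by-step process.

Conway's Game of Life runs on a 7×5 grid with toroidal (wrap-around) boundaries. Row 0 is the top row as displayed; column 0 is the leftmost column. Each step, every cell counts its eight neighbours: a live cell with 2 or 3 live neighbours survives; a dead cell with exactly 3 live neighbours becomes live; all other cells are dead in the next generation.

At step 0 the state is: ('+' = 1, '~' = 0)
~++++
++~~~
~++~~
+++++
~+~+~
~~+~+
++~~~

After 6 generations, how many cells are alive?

11

[0] ~++++
++~~~
~++~~
+++++
~+~+~
~~+~+
++~~~
[1] ~~~++
~~~~+
~~~~~
~~~~+
~~~~~
~~+++
~~~~~
[2] ~~~++
~~~++
~~~~~
~~~~~
~~~~+
~~~+~
~~+~~
[3] ~~+~+
~~~++
~~~~~
~~~~~
~~~~~
~~~+~
~~+~+
[4] +~+~+
~~~++
~~~~~
~~~~~
~~~~~
~~~+~
~~+~+
[5] +++~~
+~~++
~~~~~
~~~~~
~~~~~
~~~+~
+++~+
[6] ~~~~~
+~+++
~~~~+
~~~~~
~~~~~
+++++
~~~~+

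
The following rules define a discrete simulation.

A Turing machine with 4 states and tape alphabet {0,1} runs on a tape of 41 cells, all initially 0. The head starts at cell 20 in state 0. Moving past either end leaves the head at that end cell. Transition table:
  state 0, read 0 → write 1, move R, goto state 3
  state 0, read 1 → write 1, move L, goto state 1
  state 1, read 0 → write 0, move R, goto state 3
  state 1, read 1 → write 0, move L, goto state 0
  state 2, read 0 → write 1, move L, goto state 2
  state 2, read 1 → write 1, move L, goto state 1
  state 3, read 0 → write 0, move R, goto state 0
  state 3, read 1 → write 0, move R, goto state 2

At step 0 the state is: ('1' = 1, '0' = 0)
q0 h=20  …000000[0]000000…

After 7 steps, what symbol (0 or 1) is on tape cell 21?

k=0  q0 h=20  …000000[0]000000…
k=1  q3 h=21  …000001[0]000000…
k=2  q0 h=22  …000010[0]000000…
k=3  q3 h=23  …000101[0]000000…
k=4  q0 h=24  …001010[0]000000…
k=5  q3 h=25  …010101[0]000000…
k=6  q0 h=26  …101010[0]000000…
k=7  q3 h=27  …010101[0]000000…

0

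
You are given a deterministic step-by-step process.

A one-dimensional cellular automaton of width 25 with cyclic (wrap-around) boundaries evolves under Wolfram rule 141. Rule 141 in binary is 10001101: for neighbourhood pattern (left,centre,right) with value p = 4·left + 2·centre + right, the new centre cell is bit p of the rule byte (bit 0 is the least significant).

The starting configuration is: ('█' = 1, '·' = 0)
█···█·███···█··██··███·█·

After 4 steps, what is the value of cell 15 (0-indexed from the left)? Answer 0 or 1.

k=0  █···█·███···█··██··███·█·
k=1  █·█·█·██··█·█··█···██··█·
k=2  █·█·█·█···█·█··█·█·█···█·
k=3  █·█·█·█·█·█·█··█·█·█·█·█·
k=4  █·█·█·█·█·█·█··█·█·█·█·█·

1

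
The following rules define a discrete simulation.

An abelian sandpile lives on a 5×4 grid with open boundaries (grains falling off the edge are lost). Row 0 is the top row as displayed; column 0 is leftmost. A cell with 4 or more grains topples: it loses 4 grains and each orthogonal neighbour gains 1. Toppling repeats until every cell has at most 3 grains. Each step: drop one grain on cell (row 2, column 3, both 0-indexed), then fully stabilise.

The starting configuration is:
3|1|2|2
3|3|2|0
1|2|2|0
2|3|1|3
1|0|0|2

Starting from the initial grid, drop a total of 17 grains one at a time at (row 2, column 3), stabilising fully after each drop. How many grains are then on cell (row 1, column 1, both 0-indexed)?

2

0) 3|1|2|2
3|3|2|0
1|2|2|0
2|3|1|3
1|0|0|2
1) 3|1|2|2
3|3|2|0
1|2|2|1
2|3|1|3
1|0|0|2
2) 3|1|2|2
3|3|2|0
1|2|2|2
2|3|1|3
1|0|0|2
3) 3|1|2|2
3|3|2|0
1|2|2|3
2|3|1|3
1|0|0|2
4) 3|1|2|2
3|3|2|1
1|2|3|1
2|3|2|0
1|0|0|3
5) 3|1|2|2
3|3|2|1
1|2|3|2
2|3|2|0
1|0|0|3
6) 3|1|2|2
3|3|2|1
1|2|3|3
2|3|2|0
1|0|0|3
7) 3|1|2|2
3|3|3|2
1|3|0|1
2|3|3|1
1|0|0|3
8) 3|1|2|2
3|3|3|2
1|3|0|2
2|3|3|1
1|0|0|3
9) 3|1|2|2
3|3|3|2
1|3|0|3
2|3|3|1
1|0|0|3
10) 3|1|2|2
3|3|3|3
1|3|1|0
2|3|3|2
1|0|0|3
11) 3|1|2|2
3|3|3|3
1|3|1|1
2|3|3|2
1|0|0|3
12) 3|1|2|2
3|3|3|3
1|3|1|2
2|3|3|2
1|0|0|3
13) 3|1|2|2
3|3|3|3
1|3|1|3
2|3|3|2
1|0|0|3
14) 0|3|3|3
1|2|2|1
3|2|1|3
3|1|2|1
1|1|2|0
15) 0|3|3|3
1|2|2|2
3|2|2|0
3|1|2|2
1|1|2|0
16) 0|3|3|3
1|2|2|2
3|2|2|1
3|1|2|2
1|1|2|0
17) 0|3|3|3
1|2|2|2
3|2|2|2
3|1|2|2
1|1|2|0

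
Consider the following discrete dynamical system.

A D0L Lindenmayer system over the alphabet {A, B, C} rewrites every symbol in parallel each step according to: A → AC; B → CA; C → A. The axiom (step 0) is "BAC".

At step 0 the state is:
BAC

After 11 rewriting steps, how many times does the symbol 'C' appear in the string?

0) BAC
1) CAACA
2) AACACAAC
3) ACACAACAACACA
4) ACAACAACACAACACAACAAC
5) ACAACACAACACAACAACACAACAACACAACACA
6) ACAACACAACAACACAACAACACAACACAACAACACAACACAACAACACAACAAC
7) ACAACACAACAACACAACACAACAACACAACACAACAACACAACAACACAACACAACAACACAACAACACAACACAACAACACAACACA
8) ACAACACAACAACACAACACAACAACACAACAACACAACACAACAACACAACAACACA…AACACAACACAACAACACAACACAACAACACAACAACACAACACAACAACACAACAAC  (len 144)
9) ACAACACAACAACACAACACAACAACACAACAACACAACACAACAACACAACACAACA…AACACAACACAACAACACAACACAACAACACAACAACACAACACAACAACACAACACA  (len 233)
10) ACAACACAACAACACAACACAACAACACAACAACACAACACAACAACACAACACAACA…AACACAACACAACAACACAACACAACAACACAACAACACAACACAACAACACAACAAC  (len 377)
11) ACAACACAACAACACAACACAACAACACAACAACACAACACAACAACACAACACAACA…AACACAACACAACAACACAACACAACAACACAACAACACAACACAACAACACAACACA  (len 610)

233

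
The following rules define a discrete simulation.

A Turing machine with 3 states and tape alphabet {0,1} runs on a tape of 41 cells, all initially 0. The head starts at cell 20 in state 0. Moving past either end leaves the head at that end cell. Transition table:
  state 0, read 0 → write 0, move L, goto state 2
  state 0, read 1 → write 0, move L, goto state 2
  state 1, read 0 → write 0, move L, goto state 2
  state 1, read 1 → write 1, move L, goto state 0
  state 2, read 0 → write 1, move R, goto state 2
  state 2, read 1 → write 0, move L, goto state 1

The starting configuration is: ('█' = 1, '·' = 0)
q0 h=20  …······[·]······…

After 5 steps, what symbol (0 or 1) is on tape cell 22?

0) q0 h=20  …······[·]······…
1) q2 h=19  …······[·]······…
2) q2 h=20  …·····█[·]······…
3) q2 h=21  …····██[·]······…
4) q2 h=22  …···███[·]······…
5) q2 h=23  …··████[·]······…

1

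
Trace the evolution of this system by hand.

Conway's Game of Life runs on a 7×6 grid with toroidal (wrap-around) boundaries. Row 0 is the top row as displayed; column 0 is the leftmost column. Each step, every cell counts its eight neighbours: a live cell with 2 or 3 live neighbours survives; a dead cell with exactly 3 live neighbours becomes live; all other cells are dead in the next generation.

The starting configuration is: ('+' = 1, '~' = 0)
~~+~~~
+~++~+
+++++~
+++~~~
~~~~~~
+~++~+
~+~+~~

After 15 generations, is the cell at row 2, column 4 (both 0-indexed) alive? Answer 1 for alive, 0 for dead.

k=0  ~~+~~~
+~++~+
+++++~
+++~~~
~~~~~~
+~++~+
~+~+~~
k=1  +~~~+~
+~~~~+
~~~~+~
+~~~~+
~~~+~+
+++++~
++~++~
k=2  ~~~++~
+~~~+~
~~~~+~
+~~~~+
~~~+~~
~~~~~~
~~~~~~
k=3  ~~~+++
~~~~+~
+~~~+~
~~~~++
~~~~~~
~~~~~~
~~~~~~
k=4  ~~~+++
~~~~~~
~~~++~
~~~~++
~~~~~~
~~~~~~
~~~~+~
k=5  ~~~+++
~~~~~+
~~~+++
~~~+++
~~~~~~
~~~~~~
~~~+++
k=6  +~~+~~
+~~~~~
+~~+~~
~~~+~+
~~~~+~
~~~~+~
~~~+~+
k=7  +~~~++
++~~~+
+~~~++
~~~+~+
~~~+++
~~~+++
~~~+~+
k=8  ~+~~~~
~+~~~~
~+~~~~
~~~+~~
+~+~~~
+~+~~~
~~~+~~
k=9  ~~+~~~
+++~~~
~~+~~~
~++~~~
~~++~~
~~++~~
~++~~~
k=10  +~~+~~
~~++~~
+~~+~~
~+~~~~
~~~~~~
~~~~~~
~+~~~~
k=11  ~+~+~~
~++++~
~+~+~~
~~~~~~
~~~~~~
~~~~~~
~~~~~~
k=12  ~+~++~
++~~+~
~+~++~
~~~~~~
~~~~~~
~~~~~~
~~~~~~
k=13  ++++++
++~~~~
++++++
~~~~~~
~~~~~~
~~~~~~
~~~~~~
k=14  ~~++++
~~~~~~
~~++++
++++++
~~~~~~
~~~~~~
++++++
k=15  ~~~~~~
~~~~~~
~~~~~~
++~~~~
++++++
++++++
++~~~~

0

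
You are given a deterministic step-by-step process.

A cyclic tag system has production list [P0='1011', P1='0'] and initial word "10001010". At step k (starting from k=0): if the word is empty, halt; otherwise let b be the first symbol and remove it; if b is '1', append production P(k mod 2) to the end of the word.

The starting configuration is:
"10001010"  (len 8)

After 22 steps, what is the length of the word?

29

gen 0: "10001010"  (len 8)
gen 1: "00010101011"  (len 11)
gen 2: "0010101011"  (len 10)
gen 3: "010101011"  (len 9)
gen 4: "10101011"  (len 8)
gen 5: "01010111011"  (len 11)
gen 6: "1010111011"  (len 10)
gen 7: "0101110111011"  (len 13)
gen 8: "101110111011"  (len 12)
gen 9: "011101110111011"  (len 15)
gen 10: "11101110111011"  (len 14)
gen 11: "11011101110111011"  (len 17)
gen 12: "10111011101110110"  (len 17)
gen 13: "01110111011101101011"  (len 20)
gen 14: "1110111011101101011"  (len 19)
gen 15: "1101110111011010111011"  (len 22)
gen 16: "1011101110110101110110"  (len 22)
gen 17: "0111011101101011101101011"  (len 25)
gen 18: "111011101101011101101011"  (len 24)
gen 19: "110111011010111011010111011"  (len 27)
gen 20: "101110110101110110101110110"  (len 27)
gen 21: "011101101011101101011101101011"  (len 30)
gen 22: "11101101011101101011101101011"  (len 29)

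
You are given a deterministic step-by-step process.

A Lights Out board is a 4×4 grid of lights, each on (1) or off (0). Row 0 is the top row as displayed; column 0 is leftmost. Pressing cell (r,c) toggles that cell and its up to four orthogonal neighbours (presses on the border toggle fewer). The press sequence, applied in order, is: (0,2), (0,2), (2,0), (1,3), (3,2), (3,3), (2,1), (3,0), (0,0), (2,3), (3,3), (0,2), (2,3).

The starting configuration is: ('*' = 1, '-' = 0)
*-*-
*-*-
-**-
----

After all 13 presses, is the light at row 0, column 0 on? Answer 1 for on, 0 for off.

[0] *-*-
*-*-
-**-
----
[1] **-*
*---
-**-
----
[2] *-*-
*-*-
-**-
----
[3] *-*-
--*-
*-*-
*---
[4] *-**
---*
*-**
*---
[5] *-**
---*
*--*
****
[6] *-**
---*
*---
**--
[7] *-**
-*-*
-**-
*---
[8] *-**
-*-*
***-
-*--
[9] -***
**-*
***-
-*--
[10] -***
**--
**-*
-*-*
[11] -***
**--
**--
-**-
[12] ----
***-
**--
-**-
[13] ----
****
****
-***

0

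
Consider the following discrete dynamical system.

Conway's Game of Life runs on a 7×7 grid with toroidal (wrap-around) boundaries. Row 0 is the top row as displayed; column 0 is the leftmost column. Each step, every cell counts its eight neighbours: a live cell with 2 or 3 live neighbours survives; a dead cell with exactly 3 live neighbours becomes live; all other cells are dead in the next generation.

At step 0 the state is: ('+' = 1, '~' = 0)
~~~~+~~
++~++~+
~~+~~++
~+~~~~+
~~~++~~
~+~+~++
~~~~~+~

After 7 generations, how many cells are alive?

step 0: ~~~~+~~
++~++~+
~~+~~++
~+~~~~+
~~~++~~
~+~+~++
~~~~~+~
step 1: +~~++~+
+++++~+
~~+++~~
+~+++~+
~~~++~+
~~++~++
~~~~~++
step 2: ~~~~~~~
~~~~~~+
~~~~~~~
++~~~~+
~+~~~~~
+~++~~~
~~+~~~~
step 3: ~~~~~~~
~~~~~~~
~~~~~~+
++~~~~~
~~~~~~+
~~++~~~
~+++~~~
step 4: ~~+~~~~
~~~~~~~
+~~~~~~
+~~~~~+
+++~~~~
~+~+~~~
~+~+~~~
step 5: ~~+~~~~
~~~~~~~
+~~~~~+
~~~~~~+
~~+~~~+
~~~+~~~
~+~+~~~
step 6: ~~+~~~~
~~~~~~~
+~~~~~+
~~~~~++
~~~~~~~
~~~+~~~
~~~+~~~
step 7: ~~~~~~~
~~~~~~~
+~~~~++
+~~~~++
~~~~~~~
~~~~~~~
~~++~~~

8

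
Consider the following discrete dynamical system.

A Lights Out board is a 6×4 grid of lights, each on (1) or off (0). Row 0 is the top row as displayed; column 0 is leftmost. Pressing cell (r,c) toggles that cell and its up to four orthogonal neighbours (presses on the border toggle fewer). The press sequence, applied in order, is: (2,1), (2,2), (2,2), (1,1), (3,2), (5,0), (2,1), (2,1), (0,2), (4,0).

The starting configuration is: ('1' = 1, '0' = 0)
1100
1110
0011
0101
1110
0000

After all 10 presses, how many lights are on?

14

gen 0: 1100
1110
0011
0101
1110
0000
gen 1: 1100
1010
1101
0001
1110
0000
gen 2: 1100
1000
1010
0011
1110
0000
gen 3: 1100
1010
1101
0001
1110
0000
gen 4: 1000
0100
1001
0001
1110
0000
gen 5: 1000
0100
1011
0110
1100
0000
gen 6: 1000
0100
1011
0110
0100
1100
gen 7: 1000
0000
0101
0010
0100
1100
gen 8: 1000
0100
1011
0110
0100
1100
gen 9: 1111
0110
1011
0110
0100
1100
gen 10: 1111
0110
1011
1110
1000
0100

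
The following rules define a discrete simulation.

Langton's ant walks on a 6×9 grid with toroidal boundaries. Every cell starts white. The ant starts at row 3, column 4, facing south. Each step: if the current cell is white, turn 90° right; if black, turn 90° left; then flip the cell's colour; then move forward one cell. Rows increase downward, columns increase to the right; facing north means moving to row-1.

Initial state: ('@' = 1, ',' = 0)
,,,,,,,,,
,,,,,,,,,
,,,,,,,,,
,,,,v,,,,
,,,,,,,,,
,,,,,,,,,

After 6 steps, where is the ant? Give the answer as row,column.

t=0: ,,,,,,,,,
,,,,,,,,,
,,,,,,,,,
,,,,v,,,,
,,,,,,,,,
,,,,,,,,,
t=1: ,,,,,,,,,
,,,,,,,,,
,,,,,,,,,
,,,<@,,,,
,,,,,,,,,
,,,,,,,,,
t=2: ,,,,,,,,,
,,,,,,,,,
,,,^,,,,,
,,,@@,,,,
,,,,,,,,,
,,,,,,,,,
t=3: ,,,,,,,,,
,,,,,,,,,
,,,@>,,,,
,,,@@,,,,
,,,,,,,,,
,,,,,,,,,
t=4: ,,,,,,,,,
,,,,,,,,,
,,,@@,,,,
,,,@v,,,,
,,,,,,,,,
,,,,,,,,,
t=5: ,,,,,,,,,
,,,,,,,,,
,,,@@,,,,
,,,@,>,,,
,,,,,,,,,
,,,,,,,,,
t=6: ,,,,,,,,,
,,,,,,,,,
,,,@@,,,,
,,,@,@,,,
,,,,,v,,,
,,,,,,,,,

4,5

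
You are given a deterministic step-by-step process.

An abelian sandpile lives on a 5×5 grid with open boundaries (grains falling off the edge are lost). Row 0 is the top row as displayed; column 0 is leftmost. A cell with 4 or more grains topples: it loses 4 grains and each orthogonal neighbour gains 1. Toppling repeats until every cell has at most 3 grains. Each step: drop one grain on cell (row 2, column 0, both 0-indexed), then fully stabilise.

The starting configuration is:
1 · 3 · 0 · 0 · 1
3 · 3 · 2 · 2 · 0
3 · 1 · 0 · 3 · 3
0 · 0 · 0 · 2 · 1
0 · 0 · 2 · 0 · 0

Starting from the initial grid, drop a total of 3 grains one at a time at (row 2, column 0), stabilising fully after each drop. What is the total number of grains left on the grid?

gen 0: 1 · 3 · 0 · 0 · 1
3 · 3 · 2 · 2 · 0
3 · 1 · 0 · 3 · 3
0 · 0 · 0 · 2 · 1
0 · 0 · 2 · 0 · 0
gen 1: 3 · 0 · 1 · 0 · 1
1 · 1 · 3 · 2 · 0
1 · 3 · 0 · 3 · 3
1 · 0 · 0 · 2 · 1
0 · 0 · 2 · 0 · 0
gen 2: 3 · 0 · 1 · 0 · 1
1 · 1 · 3 · 2 · 0
2 · 3 · 0 · 3 · 3
1 · 0 · 0 · 2 · 1
0 · 0 · 2 · 0 · 0
gen 3: 3 · 0 · 1 · 0 · 1
1 · 1 · 3 · 2 · 0
3 · 3 · 0 · 3 · 3
1 · 0 · 0 · 2 · 1
0 · 0 · 2 · 0 · 0

30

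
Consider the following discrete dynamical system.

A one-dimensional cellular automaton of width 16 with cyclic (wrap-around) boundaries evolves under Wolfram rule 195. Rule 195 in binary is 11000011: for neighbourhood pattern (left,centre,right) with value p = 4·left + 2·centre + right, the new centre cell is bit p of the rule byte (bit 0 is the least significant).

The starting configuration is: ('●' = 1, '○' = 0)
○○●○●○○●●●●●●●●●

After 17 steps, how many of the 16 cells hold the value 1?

16

t=0: ○○●○●○○●●●●●●●●●
t=1: ○●○○○○●○●●●●●●●●
t=2: ○○○●●●○○○●●●●●●●
t=3: ○●●○●●○●●○●●●●●●
t=4: ○○●○○●○○●○○●●●●●
t=5: ○●○○●○○●○○●○●●●●
t=6: ○○○●○○●○○●○○○●●●
t=7: ○●●○○●○○●○○●●○●●
t=8: ○○●○●○○●○○●○●○○●
t=9: ○●○○○○●○○●○○○○●○
t=10: ●○○●●●○○●○○●●●○○
t=11: ○○●○●●○●○○●○●●○●
t=12: ○●○○○●○○○●○○○●○○
t=13: ●○○●●○○●●○○●●○○●
t=14: ●○●○●○●○●○●○●○●○
t=15: ○○○○○○○○○○○○○○○○
t=16: ●●●●●●●●●●●●●●●●
t=17: ●●●●●●●●●●●●●●●●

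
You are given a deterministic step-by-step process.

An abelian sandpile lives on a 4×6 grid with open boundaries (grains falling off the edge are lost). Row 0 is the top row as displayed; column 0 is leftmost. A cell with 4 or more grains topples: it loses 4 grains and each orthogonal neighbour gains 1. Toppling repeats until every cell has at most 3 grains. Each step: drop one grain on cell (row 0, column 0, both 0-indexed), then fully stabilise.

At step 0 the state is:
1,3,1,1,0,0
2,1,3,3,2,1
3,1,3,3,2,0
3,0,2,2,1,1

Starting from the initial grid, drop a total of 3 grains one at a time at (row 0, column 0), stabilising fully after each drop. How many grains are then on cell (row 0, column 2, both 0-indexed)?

2

t=0: 1,3,1,1,0,0
2,1,3,3,2,1
3,1,3,3,2,0
3,0,2,2,1,1
t=1: 2,3,1,1,0,0
2,1,3,3,2,1
3,1,3,3,2,0
3,0,2,2,1,1
t=2: 3,3,1,1,0,0
2,1,3,3,2,1
3,1,3,3,2,0
3,0,2,2,1,1
t=3: 1,0,2,1,0,0
3,2,3,3,2,1
3,1,3,3,2,0
3,0,2,2,1,1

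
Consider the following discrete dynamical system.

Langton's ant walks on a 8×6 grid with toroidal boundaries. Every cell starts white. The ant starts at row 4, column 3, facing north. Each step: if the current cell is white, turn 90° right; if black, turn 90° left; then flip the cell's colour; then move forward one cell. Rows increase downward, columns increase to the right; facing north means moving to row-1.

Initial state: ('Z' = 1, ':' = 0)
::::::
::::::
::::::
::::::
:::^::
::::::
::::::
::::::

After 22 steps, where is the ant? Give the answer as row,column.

0) ::::::
::::::
::::::
::::::
:::^::
::::::
::::::
::::::
1) ::::::
::::::
::::::
::::::
:::Z>:
::::::
::::::
::::::
2) ::::::
::::::
::::::
::::::
:::ZZ:
::::v:
::::::
::::::
3) ::::::
::::::
::::::
::::::
:::ZZ:
:::<Z:
::::::
::::::
4) ::::::
::::::
::::::
::::::
:::^Z:
:::ZZ:
::::::
::::::
5) ::::::
::::::
::::::
::::::
::<:Z:
:::ZZ:
::::::
::::::
6) ::::::
::::::
::::::
::^:::
::Z:Z:
:::ZZ:
::::::
::::::
7) ::::::
::::::
::::::
::Z>::
::Z:Z:
:::ZZ:
::::::
::::::
8) ::::::
::::::
::::::
::ZZ::
::ZvZ:
:::ZZ:
::::::
::::::
9) ::::::
::::::
::::::
::ZZ::
::<ZZ:
:::ZZ:
::::::
::::::
10) ::::::
::::::
::::::
::ZZ::
:::ZZ:
::vZZ:
::::::
::::::
11) ::::::
::::::
::::::
::ZZ::
:::ZZ:
:<ZZZ:
::::::
::::::
12) ::::::
::::::
::::::
::ZZ::
:^:ZZ:
:ZZZZ:
::::::
::::::
13) ::::::
::::::
::::::
::ZZ::
:Z>ZZ:
:ZZZZ:
::::::
::::::
14) ::::::
::::::
::::::
::ZZ::
:ZZZZ:
:ZvZZ:
::::::
::::::
15) ::::::
::::::
::::::
::ZZ::
:ZZZZ:
:Z:>Z:
::::::
::::::
16) ::::::
::::::
::::::
::ZZ::
:ZZ^Z:
:Z::Z:
::::::
::::::
17) ::::::
::::::
::::::
::ZZ::
:Z<:Z:
:Z::Z:
::::::
::::::
18) ::::::
::::::
::::::
::ZZ::
:Z::Z:
:Zv:Z:
::::::
::::::
19) ::::::
::::::
::::::
::ZZ::
:Z::Z:
:<Z:Z:
::::::
::::::
20) ::::::
::::::
::::::
::ZZ::
:Z::Z:
::Z:Z:
:v::::
::::::
21) ::::::
::::::
::::::
::ZZ::
:Z::Z:
::Z:Z:
<Z::::
::::::
22) ::::::
::::::
::::::
::ZZ::
:Z::Z:
^:Z:Z:
ZZ::::
::::::

5,0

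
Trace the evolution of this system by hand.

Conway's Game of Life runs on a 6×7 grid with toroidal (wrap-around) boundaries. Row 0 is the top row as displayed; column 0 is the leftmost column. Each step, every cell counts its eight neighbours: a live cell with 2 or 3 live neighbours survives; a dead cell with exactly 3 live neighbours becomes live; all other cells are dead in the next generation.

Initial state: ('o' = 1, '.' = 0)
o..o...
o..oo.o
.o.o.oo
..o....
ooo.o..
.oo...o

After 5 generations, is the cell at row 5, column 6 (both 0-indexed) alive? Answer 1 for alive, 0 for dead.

k=0  o..o...
o..oo.o
.o.o.oo
..o....
ooo.o..
.oo...o
k=1  ...ooo.
.o.o...
.o.o.oo
....ooo
o......
......o
k=2  ..oooo.
o..o..o
...o..o
....o..
o......
....ooo
k=3  o.o....
o.....o
o..oooo
.......
....o.o
......o
k=4  oo.....
...oo..
o...oo.
o..o...
.....o.
o....oo
k=5  oo..oo.
oo.oooo
.....oo
.....o.
o...oo.
oo...o.

0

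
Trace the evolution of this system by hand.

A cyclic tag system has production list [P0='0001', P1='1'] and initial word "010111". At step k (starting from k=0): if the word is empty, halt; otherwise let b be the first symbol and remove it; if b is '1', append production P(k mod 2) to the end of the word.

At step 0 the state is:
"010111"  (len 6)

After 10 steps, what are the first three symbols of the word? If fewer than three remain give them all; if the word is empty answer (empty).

[0] "010111"  (len 6)
[1] "10111"  (len 5)
[2] "01111"  (len 5)
[3] "1111"  (len 4)
[4] "1111"  (len 4)
[5] "1110001"  (len 7)
[6] "1100011"  (len 7)
[7] "1000110001"  (len 10)
[8] "0001100011"  (len 10)
[9] "001100011"  (len 9)
[10] "01100011"  (len 8)

011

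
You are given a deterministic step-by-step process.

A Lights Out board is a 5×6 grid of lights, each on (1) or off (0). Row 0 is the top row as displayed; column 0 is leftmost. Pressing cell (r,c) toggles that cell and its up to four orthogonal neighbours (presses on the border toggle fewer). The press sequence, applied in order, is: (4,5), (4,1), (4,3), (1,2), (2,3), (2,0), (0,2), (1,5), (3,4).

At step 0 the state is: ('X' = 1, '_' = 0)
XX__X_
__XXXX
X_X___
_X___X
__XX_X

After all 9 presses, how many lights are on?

20

t=0: XX__X_
__XXXX
X_X___
_X___X
__XX_X
t=1: XX__X_
__XXXX
X_X___
_X____
__XXX_
t=2: XX__X_
__XXXX
X_X___
______
XX_XX_
t=3: XX__X_
__XXXX
X_X___
___X__
XXX___
t=4: XXX_X_
_X__XX
X_____
___X__
XXX___
t=5: XXX_X_
_X_XXX
X_XXX_
______
XXX___
t=6: XXX_X_
XX_XXX
_XXXX_
X_____
XXX___
t=7: X__XX_
XXXXXX
_XXXX_
X_____
XXX___
t=8: X__XXX
XXXX__
_XXXXX
X_____
XXX___
t=9: X__XXX
XXXX__
_XXX_X
X__XXX
XXX_X_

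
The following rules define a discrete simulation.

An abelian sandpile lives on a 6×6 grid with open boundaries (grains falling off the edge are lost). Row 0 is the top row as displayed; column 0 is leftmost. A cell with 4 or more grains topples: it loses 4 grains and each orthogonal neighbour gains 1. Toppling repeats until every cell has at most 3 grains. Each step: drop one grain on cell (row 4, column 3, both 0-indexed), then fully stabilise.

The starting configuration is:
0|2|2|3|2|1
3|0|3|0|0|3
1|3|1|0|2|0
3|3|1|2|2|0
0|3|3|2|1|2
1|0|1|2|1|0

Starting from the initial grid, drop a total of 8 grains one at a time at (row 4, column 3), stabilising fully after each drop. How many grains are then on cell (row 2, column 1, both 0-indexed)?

t=0: 0|2|2|3|2|1
3|0|3|0|0|3
1|3|1|0|2|0
3|3|1|2|2|0
0|3|3|2|1|2
1|0|1|2|1|0
t=1: 0|2|2|3|2|1
3|0|3|0|0|3
1|3|1|0|2|0
3|3|1|2|2|0
0|3|3|3|1|2
1|0|1|2|1|0
t=2: 0|2|2|3|2|1
3|1|3|0|0|3
3|0|2|0|2|0
0|2|3|3|2|0
2|1|1|1|2|2
1|1|2|3|1|0
t=3: 0|2|2|3|2|1
3|1|3|0|0|3
3|0|2|0|2|0
0|2|3|3|2|0
2|1|1|2|2|2
1|1|2|3|1|0
t=4: 0|2|2|3|2|1
3|1|3|0|0|3
3|0|2|0|2|0
0|2|3|3|2|0
2|1|1|3|2|2
1|1|2|3|1|0
t=5: 0|2|2|3|2|1
3|1|3|0|0|3
3|0|3|1|2|0
0|3|0|1|3|0
2|1|3|2|3|2
1|1|3|0|2|0
t=6: 0|2|2|3|2|1
3|1|3|0|0|3
3|0|3|1|2|0
0|3|0|1|3|0
2|1|3|3|3|2
1|1|3|0|2|0
t=7: 0|2|2|3|2|1
3|1|3|0|0|3
3|0|3|1|3|0
0|3|1|3|0|1
2|2|1|2|1|3
1|2|0|2|3|0
t=8: 0|2|2|3|2|1
3|1|3|0|0|3
3|0|3|1|3|0
0|3|1|3|0|1
2|2|1|3|1|3
1|2|0|2|3|0

0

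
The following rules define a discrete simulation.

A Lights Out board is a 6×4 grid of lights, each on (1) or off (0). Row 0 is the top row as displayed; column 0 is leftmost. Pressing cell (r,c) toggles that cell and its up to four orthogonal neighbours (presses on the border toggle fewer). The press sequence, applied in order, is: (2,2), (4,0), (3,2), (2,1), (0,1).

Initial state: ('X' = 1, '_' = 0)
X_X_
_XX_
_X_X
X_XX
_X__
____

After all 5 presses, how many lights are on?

gen 0: X_X_
_XX_
_X_X
X_XX
_X__
____
gen 1: X_X_
_X__
__X_
X__X
_X__
____
gen 2: X_X_
_X__
__X_
___X
X___
X___
gen 3: X_X_
_X__
____
_XX_
X_X_
X___
gen 4: X_X_
____
XXX_
__X_
X_X_
X___
gen 5: _X__
_X__
XXX_
__X_
X_X_
X___

9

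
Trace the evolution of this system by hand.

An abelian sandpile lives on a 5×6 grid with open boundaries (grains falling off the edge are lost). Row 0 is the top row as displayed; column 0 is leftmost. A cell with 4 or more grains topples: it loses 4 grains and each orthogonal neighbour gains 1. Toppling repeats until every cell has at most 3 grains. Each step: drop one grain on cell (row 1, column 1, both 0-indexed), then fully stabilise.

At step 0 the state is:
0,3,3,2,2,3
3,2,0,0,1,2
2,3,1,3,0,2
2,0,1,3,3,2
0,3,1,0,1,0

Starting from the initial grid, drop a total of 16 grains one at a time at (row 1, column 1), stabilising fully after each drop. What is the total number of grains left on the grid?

56

[0] 0,3,3,2,2,3
3,2,0,0,1,2
2,3,1,3,0,2
2,0,1,3,3,2
0,3,1,0,1,0
[1] 0,3,3,2,2,3
3,3,0,0,1,2
2,3,1,3,0,2
2,0,1,3,3,2
0,3,1,0,1,0
[2] 2,1,0,3,2,3
1,3,2,0,1,2
0,1,2,3,0,2
3,1,1,3,3,2
0,3,1,0,1,0
[3] 2,2,0,3,2,3
2,0,3,0,1,2
0,2,2,3,0,2
3,1,1,3,3,2
0,3,1,0,1,0
[4] 2,2,0,3,2,3
2,1,3,0,1,2
0,2,2,3,0,2
3,1,1,3,3,2
0,3,1,0,1,0
[5] 2,2,0,3,2,3
2,2,3,0,1,2
0,2,2,3,0,2
3,1,1,3,3,2
0,3,1,0,1,0
[6] 2,2,0,3,2,3
2,3,3,0,1,2
0,2,2,3,0,2
3,1,1,3,3,2
0,3,1,0,1,0
[7] 2,3,1,3,2,3
3,1,0,1,1,2
0,3,3,3,0,2
3,1,1,3,3,2
0,3,1,0,1,0
[8] 2,3,1,3,2,3
3,2,0,1,1,2
0,3,3,3,0,2
3,1,1,3,3,2
0,3,1,0,1,0
[9] 2,3,1,3,2,3
3,3,0,1,1,2
0,3,3,3,0,2
3,1,1,3,3,2
0,3,1,0,1,0
[10] 0,1,2,3,2,3
1,3,2,2,1,2
2,1,1,1,2,2
3,2,3,1,0,3
0,3,1,1,2,0
[11] 0,2,2,3,2,3
2,0,3,2,1,2
2,2,1,1,2,2
3,2,3,1,0,3
0,3,1,1,2,0
[12] 0,2,2,3,2,3
2,1,3,2,1,2
2,2,1,1,2,2
3,2,3,1,0,3
0,3,1,1,2,0
[13] 0,2,2,3,2,3
2,2,3,2,1,2
2,2,1,1,2,2
3,2,3,1,0,3
0,3,1,1,2,0
[14] 0,2,2,3,2,3
2,3,3,2,1,2
2,2,1,1,2,2
3,2,3,1,0,3
0,3,1,1,2,0
[15] 0,3,3,3,2,3
3,1,0,3,1,2
2,3,2,1,2,2
3,2,3,1,0,3
0,3,1,1,2,0
[16] 0,3,3,3,2,3
3,2,0,3,1,2
2,3,2,1,2,2
3,2,3,1,0,3
0,3,1,1,2,0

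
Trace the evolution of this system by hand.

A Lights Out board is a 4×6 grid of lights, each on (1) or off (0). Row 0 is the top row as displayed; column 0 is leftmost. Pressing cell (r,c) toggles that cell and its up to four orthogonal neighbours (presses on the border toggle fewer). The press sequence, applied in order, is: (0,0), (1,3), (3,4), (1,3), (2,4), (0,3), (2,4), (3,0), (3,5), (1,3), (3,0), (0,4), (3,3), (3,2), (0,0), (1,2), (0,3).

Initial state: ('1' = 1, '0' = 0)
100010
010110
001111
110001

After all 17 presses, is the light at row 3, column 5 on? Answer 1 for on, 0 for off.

0) 100010
010110
001111
110001
1) 010010
110110
001111
110001
2) 010110
111000
001011
110001
3) 010110
111000
001001
110110
4) 010010
110110
001101
110110
5) 010010
110100
001010
110100
6) 011100
110000
001010
110100
7) 011100
110010
001101
110110
8) 011100
110010
101101
000110
9) 011100
110010
101100
000101
10) 011000
111100
101000
000101
11) 011000
111100
001000
110101
12) 011111
111110
001000
110101
13) 011111
111110
001100
111011
14) 011111
111110
000100
100111
15) 101111
011110
000100
100111
16) 100111
000010
001100
100111
17) 101001
000110
001100
100111

1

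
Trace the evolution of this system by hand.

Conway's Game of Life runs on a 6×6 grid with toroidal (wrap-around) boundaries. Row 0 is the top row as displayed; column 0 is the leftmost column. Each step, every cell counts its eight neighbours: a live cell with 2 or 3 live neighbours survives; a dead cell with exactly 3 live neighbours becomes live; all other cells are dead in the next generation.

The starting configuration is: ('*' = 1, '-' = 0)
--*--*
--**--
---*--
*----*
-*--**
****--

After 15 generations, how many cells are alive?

13

gen 0: --*--*
--**--
---*--
*----*
-*--**
****--
gen 1: *---*-
--***-
--***-
*----*
---**-
---*--
gen 2: --*-**
-**---
-**---
--*--*
---***
---*-*
gen 3: ***-**
*-----
*--*--
***--*
*-**-*
*-*---
gen 4: --**--
--***-
--*---
------
---**-
------
gen 5: --*-*-
-*--*-
--*---
---*--
------
--*-*-
gen 6: -**-**
-**---
--**--
------
---*--
------
gen 7: ****--
*---*-
-***--
--**--
------
--***-
gen 8: *-----
*---**
-*--*-
-*-*--
----*-
----*-
gen 9: *---*-
**--*-
-****-
--***-
---**-
-----*
gen 10: **--*-
*---*-
*-----
-*---*
--*--*
---*-*
gen 11: **-**-
*-----
**----
-*---*
--*--*
-***-*
gen 12: ---**-
--*---
-*---*
-**--*
---*-*
-----*
gen 13: ---**-
--***-
-*----
-**--*
--*--*
---*-*
gen 14: -----*
--*-*-
**--*-
-**---
-***-*
--**-*
gen 15: --*--*
**-**-
*----*
----**
------
-*-*-*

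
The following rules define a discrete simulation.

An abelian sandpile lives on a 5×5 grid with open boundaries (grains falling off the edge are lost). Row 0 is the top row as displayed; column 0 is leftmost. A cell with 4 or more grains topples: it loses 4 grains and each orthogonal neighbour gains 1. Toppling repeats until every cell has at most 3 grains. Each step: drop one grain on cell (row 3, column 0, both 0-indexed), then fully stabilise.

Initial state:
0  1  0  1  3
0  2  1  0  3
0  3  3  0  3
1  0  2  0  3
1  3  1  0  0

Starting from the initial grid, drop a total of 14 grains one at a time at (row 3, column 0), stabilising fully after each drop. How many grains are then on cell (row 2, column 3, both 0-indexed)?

[0] 0  1  0  1  3
0  2  1  0  3
0  3  3  0  3
1  0  2  0  3
1  3  1  0  0
[1] 0  1  0  1  3
0  2  1  0  3
0  3  3  0  3
2  0  2  0  3
1  3  1  0  0
[2] 0  1  0  1  3
0  2  1  0  3
0  3  3  0  3
3  0  2  0  3
1  3  1  0  0
[3] 0  1  0  1  3
0  2  1  0  3
1  3  3  0  3
0  1  2  0  3
2  3  1  0  0
[4] 0  1  0  1  3
0  2  1  0  3
1  3  3  0  3
1  1  2  0  3
2  3  1  0  0
[5] 0  1  0  1  3
0  2  1  0  3
1  3  3  0  3
2  1  2  0  3
2  3  1  0  0
[6] 0  1  0  1  3
0  2  1  0  3
1  3  3  0  3
3  1  2  0  3
2  3  1  0  0
[7] 0  1  0  1  3
0  2  1  0  3
2  3  3  0  3
0  2  2  0  3
3  3  1  0  0
[8] 0  1  0  1  3
0  2  1  0  3
2  3  3  0  3
1  2  2  0  3
3  3  1  0  0
[9] 0  1  0  1  3
0  2  1  0  3
2  3  3  0  3
2  2  2  0  3
3  3  1  0  0
[10] 0  1  0  1  3
0  2  1  0  3
2  3  3  0  3
3  2  2  0  3
3  3  1  0  0
[11] 0  1  0  1  3
1  3  2  0  3
0  2  1  1  3
3  2  0  1  3
1  1  3  0  0
[12] 0  1  0  1  3
1  3  2  0  3
1  2  1  1  3
0  3  0  1  3
2  1  3  0  0
[13] 0  1  0  1  3
1  3  2  0  3
1  2  1  1  3
1  3  0  1  3
2  1  3  0  0
[14] 0  1  0  1  3
1  3  2  0  3
1  2  1  1  3
2  3  0  1  3
2  1  3  0  0

1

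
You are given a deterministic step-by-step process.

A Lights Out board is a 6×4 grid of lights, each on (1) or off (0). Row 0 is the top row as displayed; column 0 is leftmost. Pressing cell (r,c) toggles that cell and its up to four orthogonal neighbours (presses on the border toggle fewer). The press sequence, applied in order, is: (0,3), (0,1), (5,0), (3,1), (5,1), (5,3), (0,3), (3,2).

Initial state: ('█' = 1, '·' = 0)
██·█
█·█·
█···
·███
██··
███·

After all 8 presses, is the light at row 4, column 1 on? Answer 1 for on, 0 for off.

[0] ██·█
█·█·
█···
·███
██··
███·
[1] ███·
█·██
█···
·███
██··
███·
[2] ····
████
█···
·███
██··
███·
[3] ····
████
█···
·███
·█··
··█·
[4] ····
████
██··
█··█
····
··█·
[5] ····
████
██··
█··█
·█··
██··
[6] ····
████
██··
█··█
·█·█
████
[7] ··██
███·
██··
█··█
·█·█
████
[8] ··██
███·
███·
███·
·███
████

1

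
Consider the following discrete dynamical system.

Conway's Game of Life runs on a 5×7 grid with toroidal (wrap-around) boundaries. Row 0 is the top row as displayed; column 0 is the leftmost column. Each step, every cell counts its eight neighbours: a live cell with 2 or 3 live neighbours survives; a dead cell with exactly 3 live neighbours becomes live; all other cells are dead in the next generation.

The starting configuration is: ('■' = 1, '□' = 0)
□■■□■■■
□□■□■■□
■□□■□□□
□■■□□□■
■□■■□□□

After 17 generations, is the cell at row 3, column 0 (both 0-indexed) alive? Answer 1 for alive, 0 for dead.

step 0: □■■□■■■
□□■□■■□
■□□■□□□
□■■□□□■
■□■■□□□
step 1: ■□□□□□■
■□■□□□□
■□□■■■■
□□□□□□■
□□□□■□□
step 2: ■■□□□□■
□□□■■□□
■■□■■■□
■□□■□□■
■□□□□■■
step 3: □■□□■□□
□□□■□□□
■■□□□■□
□□■■□□□
□□□□□■□
step 4: □□□□■□□
■■■□■□□
□■□■■□□
□■■□■□■
□□■■■□□
step 5: □□□□■■□
■■■□■■□
□□□□■□□
■■□□□□□
□■■□■□□
step 6: ■□□□□□■
□■□□□□■
□□■■■■■
■■■■□□□
■■■■■■□
step 7: □□□■■□□
□■■■■□□
□□□□■■■
□□□□□□□
□□□□■■□
step 8: □□□□□□□
□□■□□□□
□□■□■■□
□□□□□□■
□□□■■■□
step 9: □□□■■□□
□□□■□□□
□□□■□■□
□□□□□□■
□□□□■■□
step 10: □□□■□■□
□□■■□□□
□□□□■□□
□□□□□□■
□□□■■■□
step 11: □□□□□■□
□□■■□□□
□□□■□□□
□□□■□□□
□□□■□■■
step 12: □□■■□■■
□□■■■□□
□□□■■□□
□□■■□□□
□□□□□■■
step 13: □□■□□□■
□□□□□□□
□□□□□□□
□□■■□■□
□□□□□■■
step 14: □□□□□■■
□□□□□□□
□□□□□□□
□□□□■■■
□□■■■■■
step 15: □□□■□□■
□□□□□□□
□□□□□■□
□□□□□□■
■□□■□□□
step 16: □□□□□□□
□□□□□□□
□□□□□□□
□□□□□□■
■□□□□□■
step 17: □□□□□□□
□□□□□□□
□□□□□□□
■□□□□□■
■□□□□□■

1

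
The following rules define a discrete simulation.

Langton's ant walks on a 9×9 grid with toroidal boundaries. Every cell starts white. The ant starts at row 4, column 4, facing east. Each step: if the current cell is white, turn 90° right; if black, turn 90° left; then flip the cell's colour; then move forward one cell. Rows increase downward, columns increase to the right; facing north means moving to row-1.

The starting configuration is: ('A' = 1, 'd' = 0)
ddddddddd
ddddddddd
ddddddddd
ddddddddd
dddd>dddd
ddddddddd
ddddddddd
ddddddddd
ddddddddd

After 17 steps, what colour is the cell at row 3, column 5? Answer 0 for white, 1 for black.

1

gen 0: ddddddddd
ddddddddd
ddddddddd
ddddddddd
dddd>dddd
ddddddddd
ddddddddd
ddddddddd
ddddddddd
gen 1: ddddddddd
ddddddddd
ddddddddd
ddddddddd
ddddAdddd
ddddvdddd
ddddddddd
ddddddddd
ddddddddd
gen 2: ddddddddd
ddddddddd
ddddddddd
ddddddddd
ddddAdddd
ddd<Adddd
ddddddddd
ddddddddd
ddddddddd
gen 3: ddddddddd
ddddddddd
ddddddddd
ddddddddd
ddd^Adddd
dddAAdddd
ddddddddd
ddddddddd
ddddddddd
gen 4: ddddddddd
ddddddddd
ddddddddd
ddddddddd
dddA>dddd
dddAAdddd
ddddddddd
ddddddddd
ddddddddd
gen 5: ddddddddd
ddddddddd
ddddddddd
dddd^dddd
dddAddddd
dddAAdddd
ddddddddd
ddddddddd
ddddddddd
gen 6: ddddddddd
ddddddddd
ddddddddd
ddddA>ddd
dddAddddd
dddAAdddd
ddddddddd
ddddddddd
ddddddddd
gen 7: ddddddddd
ddddddddd
ddddddddd
ddddAAddd
dddAdvddd
dddAAdddd
ddddddddd
ddddddddd
ddddddddd
gen 8: ddddddddd
ddddddddd
ddddddddd
ddddAAddd
dddA<Addd
dddAAdddd
ddddddddd
ddddddddd
ddddddddd
gen 9: ddddddddd
ddddddddd
ddddddddd
dddd^Addd
dddAAAddd
dddAAdddd
ddddddddd
ddddddddd
ddddddddd
gen 10: ddddddddd
ddddddddd
ddddddddd
ddd<dAddd
dddAAAddd
dddAAdddd
ddddddddd
ddddddddd
ddddddddd
gen 11: ddddddddd
ddddddddd
ddd^ddddd
dddAdAddd
dddAAAddd
dddAAdddd
ddddddddd
ddddddddd
ddddddddd
gen 12: ddddddddd
ddddddddd
dddA>dddd
dddAdAddd
dddAAAddd
dddAAdddd
ddddddddd
ddddddddd
ddddddddd
gen 13: ddddddddd
ddddddddd
dddAAdddd
dddAvAddd
dddAAAddd
dddAAdddd
ddddddddd
ddddddddd
ddddddddd
gen 14: ddddddddd
ddddddddd
dddAAdddd
ddd<AAddd
dddAAAddd
dddAAdddd
ddddddddd
ddddddddd
ddddddddd
gen 15: ddddddddd
ddddddddd
dddAAdddd
ddddAAddd
dddvAAddd
dddAAdddd
ddddddddd
ddddddddd
ddddddddd
gen 16: ddddddddd
ddddddddd
dddAAdddd
ddddAAddd
dddd>Addd
dddAAdddd
ddddddddd
ddddddddd
ddddddddd
gen 17: ddddddddd
ddddddddd
dddAAdddd
dddd^Addd
dddddAddd
dddAAdddd
ddddddddd
ddddddddd
ddddddddd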